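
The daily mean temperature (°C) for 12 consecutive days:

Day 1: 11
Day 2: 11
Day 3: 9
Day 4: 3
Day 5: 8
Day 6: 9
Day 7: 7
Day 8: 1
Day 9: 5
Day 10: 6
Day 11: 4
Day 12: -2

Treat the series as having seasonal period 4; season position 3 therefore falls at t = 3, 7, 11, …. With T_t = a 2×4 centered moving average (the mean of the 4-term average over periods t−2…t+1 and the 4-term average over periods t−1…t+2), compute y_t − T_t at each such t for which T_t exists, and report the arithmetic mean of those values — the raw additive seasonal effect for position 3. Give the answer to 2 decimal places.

Season position 3 occurs at t = 3, 7 (where T_t is defined).
t=3: T_3 = 8.1250; y_3 − T_3 = 9 − 8.1250 = 0.8750
t=7: T_7 = 5.8750; y_7 − T_7 = 7 − 5.8750 = 1.1250
Mean deviation: (0.8750 + 1.1250) / 2 = 1.00

1.00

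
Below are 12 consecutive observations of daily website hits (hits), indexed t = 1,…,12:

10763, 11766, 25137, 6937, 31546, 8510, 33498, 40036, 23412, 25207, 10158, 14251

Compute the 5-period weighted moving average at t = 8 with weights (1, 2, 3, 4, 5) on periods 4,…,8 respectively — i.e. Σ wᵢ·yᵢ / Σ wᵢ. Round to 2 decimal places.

28648.73

Weighted sum: 1·6937 + 2·31546 + 3·8510 + 4·33498 + 5·40036 = 6937 + 63092 + 25530 + 133992 + 200180 = 429731
Weight total: 1 + 2 + 3 + 4 + 5 = 15
WMA = 429731 / 15 = 28648.73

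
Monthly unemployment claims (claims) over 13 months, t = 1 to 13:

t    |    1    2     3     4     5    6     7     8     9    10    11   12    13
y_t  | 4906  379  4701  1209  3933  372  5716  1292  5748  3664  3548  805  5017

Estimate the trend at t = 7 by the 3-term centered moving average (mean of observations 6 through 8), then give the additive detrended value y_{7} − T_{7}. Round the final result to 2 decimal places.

Trend T_7 = (372 + 5716 + 1292) / 3 = 7380/3 = 2460.0000
Detrended value: 5716 − 2460.0000 = 3256.00

3256.00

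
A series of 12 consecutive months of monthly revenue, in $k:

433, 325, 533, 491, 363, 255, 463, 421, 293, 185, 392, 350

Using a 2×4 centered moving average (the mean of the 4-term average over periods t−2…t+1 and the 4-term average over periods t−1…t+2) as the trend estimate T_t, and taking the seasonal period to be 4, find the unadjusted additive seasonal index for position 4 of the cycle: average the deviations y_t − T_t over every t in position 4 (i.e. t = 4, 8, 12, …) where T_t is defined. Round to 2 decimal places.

Season position 4 occurs at t = 4, 8 (where T_t is defined).
t=4: T_4 = 419.2500; y_4 − T_4 = 491 − 419.2500 = 71.7500
t=8: T_8 = 349.2500; y_8 − T_8 = 421 − 349.2500 = 71.7500
Mean deviation: (71.7500 + 71.7500) / 2 = 71.75

71.75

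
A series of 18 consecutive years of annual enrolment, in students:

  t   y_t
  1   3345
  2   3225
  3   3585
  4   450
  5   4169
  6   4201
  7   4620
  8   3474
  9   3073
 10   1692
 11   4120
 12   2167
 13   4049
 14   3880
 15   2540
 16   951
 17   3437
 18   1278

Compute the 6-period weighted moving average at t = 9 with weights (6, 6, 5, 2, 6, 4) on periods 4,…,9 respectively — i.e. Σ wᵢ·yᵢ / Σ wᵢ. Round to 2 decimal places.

Weighted sum: 6·450 + 6·4169 + 5·4201 + 2·4620 + 6·3474 + 4·3073 = 2700 + 25014 + 21005 + 9240 + 20844 + 12292 = 91095
Weight total: 6 + 6 + 5 + 2 + 6 + 4 = 29
WMA = 91095 / 29 = 3141.21

3141.21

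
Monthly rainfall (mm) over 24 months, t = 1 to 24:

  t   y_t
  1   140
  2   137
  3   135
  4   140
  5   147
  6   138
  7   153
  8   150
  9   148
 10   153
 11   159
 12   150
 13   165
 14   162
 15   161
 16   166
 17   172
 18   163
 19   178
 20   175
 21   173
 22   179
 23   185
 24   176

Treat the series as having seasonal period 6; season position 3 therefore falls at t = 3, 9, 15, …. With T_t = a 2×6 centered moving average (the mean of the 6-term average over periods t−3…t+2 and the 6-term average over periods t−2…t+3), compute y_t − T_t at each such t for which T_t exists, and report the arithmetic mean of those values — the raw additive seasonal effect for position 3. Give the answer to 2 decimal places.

-3.17

Season position 3 occurs at t = 9, 15, 21 (where T_t is defined).
t=9: T_9 = 151.1667; y_9 − T_9 = 148 − 151.1667 = -3.1667
t=15: T_15 = 163.7500; y_15 − T_15 = 161 − 163.7500 = -2.7500
t=21: T_21 = 176.5833; y_21 − T_21 = 173 − 176.5833 = -3.5833
Mean deviation: (-3.1667 + -2.7500 + -3.5833) / 3 = -3.17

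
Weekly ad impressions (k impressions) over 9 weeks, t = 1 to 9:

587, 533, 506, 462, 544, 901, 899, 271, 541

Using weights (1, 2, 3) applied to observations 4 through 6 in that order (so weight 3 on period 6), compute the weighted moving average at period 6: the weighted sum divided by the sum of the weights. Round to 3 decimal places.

Weighted sum: 1·462 + 2·544 + 3·901 = 462 + 1088 + 2703 = 4253
Weight total: 1 + 2 + 3 = 6
WMA = 4253 / 6 = 708.833

708.833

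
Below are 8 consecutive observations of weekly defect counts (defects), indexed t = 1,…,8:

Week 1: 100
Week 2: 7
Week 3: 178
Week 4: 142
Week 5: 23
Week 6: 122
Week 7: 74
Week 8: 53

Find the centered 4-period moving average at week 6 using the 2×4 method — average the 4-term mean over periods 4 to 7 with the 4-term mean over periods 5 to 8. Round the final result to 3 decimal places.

Sum over 4–7: 142 + 23 + 122 + 74 = 361
Sum over 5–8: 23 + 122 + 74 + 53 = 272
CMA at t=6 = (361 + 272) / (2·4) = 633 / 8 = 79.125

79.125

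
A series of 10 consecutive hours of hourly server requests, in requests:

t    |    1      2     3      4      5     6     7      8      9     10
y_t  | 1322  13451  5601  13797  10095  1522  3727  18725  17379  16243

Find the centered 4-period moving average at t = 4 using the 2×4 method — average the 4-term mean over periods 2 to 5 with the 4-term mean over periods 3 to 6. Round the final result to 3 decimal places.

9244.875

Sum over 2–5: 13451 + 5601 + 13797 + 10095 = 42944
Sum over 3–6: 5601 + 13797 + 10095 + 1522 = 31015
CMA at t=4 = (42944 + 31015) / (2·4) = 73959 / 8 = 9244.875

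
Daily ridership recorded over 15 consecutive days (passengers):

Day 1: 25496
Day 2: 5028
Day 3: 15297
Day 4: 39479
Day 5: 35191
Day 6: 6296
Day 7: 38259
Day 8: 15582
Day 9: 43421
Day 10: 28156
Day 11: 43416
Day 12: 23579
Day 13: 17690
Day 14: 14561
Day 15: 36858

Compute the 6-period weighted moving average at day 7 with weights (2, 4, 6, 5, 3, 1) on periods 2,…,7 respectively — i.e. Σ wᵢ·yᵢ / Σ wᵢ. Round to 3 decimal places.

25772.381

Weighted sum: 2·5028 + 4·15297 + 6·39479 + 5·35191 + 3·6296 + 1·38259 = 10056 + 61188 + 236874 + 175955 + 18888 + 38259 = 541220
Weight total: 2 + 4 + 6 + 5 + 3 + 1 = 21
WMA = 541220 / 21 = 25772.381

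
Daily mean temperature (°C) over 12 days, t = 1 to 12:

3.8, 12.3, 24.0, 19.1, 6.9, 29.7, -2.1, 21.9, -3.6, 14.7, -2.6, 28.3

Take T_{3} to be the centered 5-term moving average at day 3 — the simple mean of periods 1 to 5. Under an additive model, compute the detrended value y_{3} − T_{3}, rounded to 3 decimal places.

Trend T_3 = (3.8 + 12.3 + 24.0 + 19.1 + 6.9) / 5 = 66.1/5 = 13.22000
Detrended value: 24.0 − 13.22000 = 10.780

10.780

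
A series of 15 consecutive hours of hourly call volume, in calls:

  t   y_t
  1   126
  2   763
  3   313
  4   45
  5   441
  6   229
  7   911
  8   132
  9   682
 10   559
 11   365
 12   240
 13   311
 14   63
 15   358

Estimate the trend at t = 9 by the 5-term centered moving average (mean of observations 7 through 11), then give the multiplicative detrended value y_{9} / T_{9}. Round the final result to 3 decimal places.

Trend T_9 = (911 + 132 + 682 + 559 + 365) / 5 = 2649/5 = 529.80000
Ratio to trend: 682 / 529.80000 = 1.287

1.287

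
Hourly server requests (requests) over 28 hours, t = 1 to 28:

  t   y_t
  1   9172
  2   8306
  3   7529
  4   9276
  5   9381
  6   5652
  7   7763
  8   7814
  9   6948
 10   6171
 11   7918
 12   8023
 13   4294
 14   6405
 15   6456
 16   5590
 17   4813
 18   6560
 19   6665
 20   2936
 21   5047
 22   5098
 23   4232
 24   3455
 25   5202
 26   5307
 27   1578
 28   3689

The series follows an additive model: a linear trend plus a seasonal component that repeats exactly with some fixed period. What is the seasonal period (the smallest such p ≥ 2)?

First differences y_{t+1} − y_t: -866, -777, 1747, 105, -3729, 2111, 51, -866, -777, 1747, 105, -3729, 2111, 51, -866, -777, …
The difference pattern repeats every 7 terms and not for any smaller step, so p = 7.

7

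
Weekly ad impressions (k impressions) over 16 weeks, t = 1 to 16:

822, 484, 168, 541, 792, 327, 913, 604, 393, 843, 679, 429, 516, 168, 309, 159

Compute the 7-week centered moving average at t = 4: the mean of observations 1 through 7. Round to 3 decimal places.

578.143

Sum of periods 1–7: 822 + 484 + 168 + 541 + 792 + 327 + 913 = 4047
Divide by 7: 4047 / 7 = 578.143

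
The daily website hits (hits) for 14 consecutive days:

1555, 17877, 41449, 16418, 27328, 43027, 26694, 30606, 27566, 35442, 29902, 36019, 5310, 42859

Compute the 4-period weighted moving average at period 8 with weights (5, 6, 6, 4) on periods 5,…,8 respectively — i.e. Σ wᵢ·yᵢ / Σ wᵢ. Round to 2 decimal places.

Weighted sum: 5·27328 + 6·43027 + 6·26694 + 4·30606 = 136640 + 258162 + 160164 + 122424 = 677390
Weight total: 5 + 6 + 6 + 4 = 21
WMA = 677390 / 21 = 32256.67

32256.67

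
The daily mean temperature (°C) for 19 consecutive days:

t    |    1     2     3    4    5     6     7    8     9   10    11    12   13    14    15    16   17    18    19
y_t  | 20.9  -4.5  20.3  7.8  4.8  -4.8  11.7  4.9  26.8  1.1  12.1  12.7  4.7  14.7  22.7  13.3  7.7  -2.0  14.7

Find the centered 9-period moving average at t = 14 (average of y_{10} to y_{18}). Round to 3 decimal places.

Sum of periods 10–18: 1.1 + 12.1 + 12.7 + 4.7 + 14.7 + 22.7 + 13.3 + 7.7 + (-2.0) = 87.0
Divide by 9: 87.0 / 9 = 9.667

9.667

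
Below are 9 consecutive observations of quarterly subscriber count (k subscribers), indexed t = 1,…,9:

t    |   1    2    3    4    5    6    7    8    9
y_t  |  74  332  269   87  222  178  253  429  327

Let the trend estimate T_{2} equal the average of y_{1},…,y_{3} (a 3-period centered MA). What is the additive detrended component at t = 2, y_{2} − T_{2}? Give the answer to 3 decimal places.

107.000

Trend T_2 = (74 + 332 + 269) / 3 = 675/3 = 225.00000
Detrended value: 332 − 225.00000 = 107.000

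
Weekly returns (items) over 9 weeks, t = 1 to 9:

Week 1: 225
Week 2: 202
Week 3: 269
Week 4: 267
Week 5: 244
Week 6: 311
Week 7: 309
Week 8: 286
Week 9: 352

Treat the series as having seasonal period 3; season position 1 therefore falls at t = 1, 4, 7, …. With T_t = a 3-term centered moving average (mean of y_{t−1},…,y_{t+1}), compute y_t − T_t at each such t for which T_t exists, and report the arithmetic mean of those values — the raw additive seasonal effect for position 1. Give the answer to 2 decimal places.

7.00

Season position 1 occurs at t = 4, 7 (where T_t is defined).
t=4: T_4 = 260.0000; y_4 − T_4 = 267 − 260.0000 = 7.0000
t=7: T_7 = 302.0000; y_7 − T_7 = 309 − 302.0000 = 7.0000
Mean deviation: (7.0000 + 7.0000) / 2 = 7.00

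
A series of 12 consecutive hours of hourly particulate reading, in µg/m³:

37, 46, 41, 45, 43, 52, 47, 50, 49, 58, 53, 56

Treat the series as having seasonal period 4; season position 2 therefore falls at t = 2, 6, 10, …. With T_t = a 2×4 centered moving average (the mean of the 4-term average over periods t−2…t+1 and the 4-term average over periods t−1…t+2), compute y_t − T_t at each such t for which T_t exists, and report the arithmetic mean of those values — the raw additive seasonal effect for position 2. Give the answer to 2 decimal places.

Season position 2 occurs at t = 6, 10 (where T_t is defined).
t=6: T_6 = 47.3750; y_6 − T_6 = 52 − 47.3750 = 4.6250
t=10: T_10 = 53.2500; y_10 − T_10 = 58 − 53.2500 = 4.7500
Mean deviation: (4.6250 + 4.7500) / 2 = 4.69

4.69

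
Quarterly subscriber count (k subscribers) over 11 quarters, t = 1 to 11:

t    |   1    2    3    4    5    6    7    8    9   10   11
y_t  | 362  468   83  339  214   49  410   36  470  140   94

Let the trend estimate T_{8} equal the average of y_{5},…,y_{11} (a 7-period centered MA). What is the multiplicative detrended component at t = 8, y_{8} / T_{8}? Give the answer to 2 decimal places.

0.18

Trend T_8 = (214 + 49 + 410 + 36 + 470 + 140 + 94) / 7 = 1413/7 = 201.8571
Ratio to trend: 36 / 201.8571 = 0.18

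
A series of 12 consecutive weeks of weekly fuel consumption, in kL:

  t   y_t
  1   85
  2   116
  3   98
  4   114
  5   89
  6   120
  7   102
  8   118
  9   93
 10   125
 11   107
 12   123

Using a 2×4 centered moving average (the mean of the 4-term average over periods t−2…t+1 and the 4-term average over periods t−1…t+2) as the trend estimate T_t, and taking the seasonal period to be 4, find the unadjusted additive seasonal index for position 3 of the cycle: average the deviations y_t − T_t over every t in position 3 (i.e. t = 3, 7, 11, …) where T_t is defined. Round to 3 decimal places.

Season position 3 occurs at t = 3, 7 (where T_t is defined).
t=3: T_3 = 103.75000; y_3 − T_3 = 98 − 103.75000 = -5.75000
t=7: T_7 = 107.75000; y_7 − T_7 = 102 − 107.75000 = -5.75000
Mean deviation: (-5.75000 + -5.75000) / 2 = -5.750

-5.750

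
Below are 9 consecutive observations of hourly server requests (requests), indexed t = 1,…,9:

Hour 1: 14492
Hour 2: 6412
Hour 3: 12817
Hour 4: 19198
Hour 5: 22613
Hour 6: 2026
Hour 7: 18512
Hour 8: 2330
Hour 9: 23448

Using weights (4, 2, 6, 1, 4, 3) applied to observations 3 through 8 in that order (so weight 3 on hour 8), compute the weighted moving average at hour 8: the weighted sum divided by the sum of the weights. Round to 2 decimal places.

15420.30

Weighted sum: 4·12817 + 2·19198 + 6·22613 + 1·2026 + 4·18512 + 3·2330 = 51268 + 38396 + 135678 + 2026 + 74048 + 6990 = 308406
Weight total: 4 + 2 + 6 + 1 + 4 + 3 = 20
WMA = 308406 / 20 = 15420.30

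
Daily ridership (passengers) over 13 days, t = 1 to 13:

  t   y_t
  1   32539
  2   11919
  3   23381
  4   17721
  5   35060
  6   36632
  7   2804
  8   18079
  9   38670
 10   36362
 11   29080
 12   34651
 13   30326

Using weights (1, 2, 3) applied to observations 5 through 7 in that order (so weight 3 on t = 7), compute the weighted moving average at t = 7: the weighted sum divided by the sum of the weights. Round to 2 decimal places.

19456.00

Weighted sum: 1·35060 + 2·36632 + 3·2804 = 35060 + 73264 + 8412 = 116736
Weight total: 1 + 2 + 3 = 6
WMA = 116736 / 6 = 19456.00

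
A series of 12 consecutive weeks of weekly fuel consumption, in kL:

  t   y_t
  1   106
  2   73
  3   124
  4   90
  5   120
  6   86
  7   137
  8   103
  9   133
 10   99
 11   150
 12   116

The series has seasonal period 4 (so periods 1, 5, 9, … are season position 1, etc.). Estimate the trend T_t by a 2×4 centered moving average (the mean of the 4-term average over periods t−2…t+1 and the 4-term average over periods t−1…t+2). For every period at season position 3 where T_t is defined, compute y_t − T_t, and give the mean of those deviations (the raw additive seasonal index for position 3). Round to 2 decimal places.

Season position 3 occurs at t = 3, 7 (where T_t is defined).
t=3: T_3 = 100.0000; y_3 − T_3 = 124 − 100.0000 = 24.0000
t=7: T_7 = 113.1250; y_7 − T_7 = 137 − 113.1250 = 23.8750
Mean deviation: (24.0000 + 23.8750) / 2 = 23.94

23.94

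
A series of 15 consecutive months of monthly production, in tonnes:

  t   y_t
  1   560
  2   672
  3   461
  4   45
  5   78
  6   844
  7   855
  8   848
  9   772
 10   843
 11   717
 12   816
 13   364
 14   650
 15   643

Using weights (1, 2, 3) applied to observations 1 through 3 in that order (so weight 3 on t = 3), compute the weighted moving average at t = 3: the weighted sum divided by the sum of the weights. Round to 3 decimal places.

547.833

Weighted sum: 1·560 + 2·672 + 3·461 = 560 + 1344 + 1383 = 3287
Weight total: 1 + 2 + 3 = 6
WMA = 3287 / 6 = 547.833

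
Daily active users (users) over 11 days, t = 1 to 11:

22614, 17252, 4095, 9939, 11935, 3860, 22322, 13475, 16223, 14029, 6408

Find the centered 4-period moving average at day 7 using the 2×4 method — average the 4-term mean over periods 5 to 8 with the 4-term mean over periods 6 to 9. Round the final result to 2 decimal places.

13434.00

Sum over 5–8: 11935 + 3860 + 22322 + 13475 = 51592
Sum over 6–9: 3860 + 22322 + 13475 + 16223 = 55880
CMA at t=7 = (51592 + 55880) / (2·4) = 107472 / 8 = 13434.00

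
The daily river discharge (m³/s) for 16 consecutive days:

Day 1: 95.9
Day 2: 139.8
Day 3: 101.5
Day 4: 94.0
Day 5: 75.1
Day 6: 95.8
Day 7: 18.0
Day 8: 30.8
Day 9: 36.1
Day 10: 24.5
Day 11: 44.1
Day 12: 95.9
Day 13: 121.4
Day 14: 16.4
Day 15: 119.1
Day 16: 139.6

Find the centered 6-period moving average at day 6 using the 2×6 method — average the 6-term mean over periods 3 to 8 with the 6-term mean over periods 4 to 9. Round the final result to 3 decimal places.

Sum over 3–8: 101.5 + 94.0 + 75.1 + 95.8 + 18.0 + 30.8 = 415.2
Sum over 4–9: 94.0 + 75.1 + 95.8 + 18.0 + 30.8 + 36.1 = 349.8
CMA at t=6 = (415.2 + 349.8) / (2·6) = 765.0 / 12 = 63.750

63.750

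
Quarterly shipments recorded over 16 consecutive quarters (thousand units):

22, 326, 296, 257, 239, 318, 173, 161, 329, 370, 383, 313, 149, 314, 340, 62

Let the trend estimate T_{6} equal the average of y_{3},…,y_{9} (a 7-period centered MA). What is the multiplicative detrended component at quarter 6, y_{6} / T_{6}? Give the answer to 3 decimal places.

1.255

Trend T_6 = (296 + 257 + 239 + 318 + 173 + 161 + 329) / 7 = 1773/7 = 253.28571
Ratio to trend: 318 / 253.28571 = 1.255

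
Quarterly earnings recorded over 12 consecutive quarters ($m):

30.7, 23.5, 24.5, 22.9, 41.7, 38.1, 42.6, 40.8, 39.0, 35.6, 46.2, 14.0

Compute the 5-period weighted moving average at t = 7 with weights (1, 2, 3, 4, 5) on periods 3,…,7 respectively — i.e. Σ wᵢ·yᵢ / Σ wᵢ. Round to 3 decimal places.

37.387

Weighted sum: 1·24.5 + 2·22.9 + 3·41.7 + 4·38.1 + 5·42.6 = 24.5 + 45.8 + 125.1 + 152.4 + 213.0 = 560.8
Weight total: 1 + 2 + 3 + 4 + 5 = 15
WMA = 560.8 / 15 = 37.387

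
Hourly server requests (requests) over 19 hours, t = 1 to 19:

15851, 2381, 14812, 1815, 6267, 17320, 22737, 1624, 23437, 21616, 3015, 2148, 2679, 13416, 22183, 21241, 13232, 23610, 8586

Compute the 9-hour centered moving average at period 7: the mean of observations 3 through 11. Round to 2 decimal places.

Sum of periods 3–11: 14812 + 1815 + 6267 + 17320 + 22737 + 1624 + 23437 + 21616 + 3015 = 112643
Divide by 9: 112643 / 9 = 12515.89

12515.89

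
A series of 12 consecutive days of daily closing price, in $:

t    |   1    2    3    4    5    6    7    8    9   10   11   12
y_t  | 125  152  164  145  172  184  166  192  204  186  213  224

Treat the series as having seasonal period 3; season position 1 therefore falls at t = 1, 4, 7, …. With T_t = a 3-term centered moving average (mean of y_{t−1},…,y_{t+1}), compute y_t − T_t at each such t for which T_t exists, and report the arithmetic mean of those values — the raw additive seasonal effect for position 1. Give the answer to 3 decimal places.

-15.000

Season position 1 occurs at t = 4, 7, 10 (where T_t is defined).
t=4: T_4 = 160.33333; y_4 − T_4 = 145 − 160.33333 = -15.33333
t=7: T_7 = 180.66667; y_7 − T_7 = 166 − 180.66667 = -14.66667
t=10: T_10 = 201.00000; y_10 − T_10 = 186 − 201.00000 = -15.00000
Mean deviation: (-15.33333 + -14.66667 + -15.00000) / 3 = -15.000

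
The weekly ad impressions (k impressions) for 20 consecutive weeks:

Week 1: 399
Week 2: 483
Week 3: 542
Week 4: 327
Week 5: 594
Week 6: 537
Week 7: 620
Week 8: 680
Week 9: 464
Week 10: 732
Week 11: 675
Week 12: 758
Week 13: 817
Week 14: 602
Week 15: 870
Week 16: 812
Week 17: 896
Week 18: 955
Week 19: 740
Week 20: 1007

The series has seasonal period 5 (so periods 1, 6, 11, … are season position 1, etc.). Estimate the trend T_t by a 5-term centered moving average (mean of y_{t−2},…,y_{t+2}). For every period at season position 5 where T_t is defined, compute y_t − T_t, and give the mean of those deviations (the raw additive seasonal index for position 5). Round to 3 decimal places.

70.267

Season position 5 occurs at t = 5, 10, 15 (where T_t is defined).
t=5: T_5 = 524.00000; y_5 − T_5 = 594 − 524.00000 = 70.00000
t=10: T_10 = 661.80000; y_10 − T_10 = 732 − 661.80000 = 70.20000
t=15: T_15 = 799.40000; y_15 − T_15 = 870 − 799.40000 = 70.60000
Mean deviation: (70.00000 + 70.20000 + 70.60000) / 3 = 70.267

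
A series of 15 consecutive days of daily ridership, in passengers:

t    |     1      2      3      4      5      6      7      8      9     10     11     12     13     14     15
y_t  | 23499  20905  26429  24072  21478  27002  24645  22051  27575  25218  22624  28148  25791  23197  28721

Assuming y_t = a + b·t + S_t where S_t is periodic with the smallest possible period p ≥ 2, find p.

3

First differences y_{t+1} − y_t: -2594, 5524, -2357, -2594, 5524, -2357, -2594, 5524, …
The difference pattern repeats every 3 terms and not for any smaller step, so p = 3.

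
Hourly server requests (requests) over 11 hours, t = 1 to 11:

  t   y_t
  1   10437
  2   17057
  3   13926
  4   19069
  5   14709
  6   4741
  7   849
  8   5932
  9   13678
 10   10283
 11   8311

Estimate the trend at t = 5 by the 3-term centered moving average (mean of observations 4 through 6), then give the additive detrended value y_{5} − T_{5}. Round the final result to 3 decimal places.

1869.333

Trend T_5 = (19069 + 14709 + 4741) / 3 = 38519/3 = 12839.66667
Detrended value: 14709 − 12839.66667 = 1869.333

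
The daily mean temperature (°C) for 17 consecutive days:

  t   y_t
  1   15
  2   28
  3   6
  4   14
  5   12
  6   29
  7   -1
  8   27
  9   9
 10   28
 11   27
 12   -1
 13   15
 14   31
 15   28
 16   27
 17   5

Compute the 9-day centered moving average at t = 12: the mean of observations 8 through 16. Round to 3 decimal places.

21.222

Sum of periods 8–16: 27 + 9 + 28 + 27 + (-1) + 15 + 31 + 28 + 27 = 191
Divide by 9: 191 / 9 = 21.222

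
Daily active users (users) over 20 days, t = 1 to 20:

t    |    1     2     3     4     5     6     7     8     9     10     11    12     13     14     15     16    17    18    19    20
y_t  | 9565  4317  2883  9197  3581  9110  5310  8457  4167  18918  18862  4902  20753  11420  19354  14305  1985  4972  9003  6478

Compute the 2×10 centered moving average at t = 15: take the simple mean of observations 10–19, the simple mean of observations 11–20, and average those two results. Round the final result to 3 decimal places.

Sum over 10–19: 18918 + 18862 + 4902 + 20753 + 11420 + 19354 + 14305 + 1985 + 4972 + 9003 = 124474
Sum over 11–20: 18862 + 4902 + 20753 + 11420 + 19354 + 14305 + 1985 + 4972 + 9003 + 6478 = 112034
CMA at t=15 = (124474 + 112034) / (2·10) = 236508 / 20 = 11825.400

11825.400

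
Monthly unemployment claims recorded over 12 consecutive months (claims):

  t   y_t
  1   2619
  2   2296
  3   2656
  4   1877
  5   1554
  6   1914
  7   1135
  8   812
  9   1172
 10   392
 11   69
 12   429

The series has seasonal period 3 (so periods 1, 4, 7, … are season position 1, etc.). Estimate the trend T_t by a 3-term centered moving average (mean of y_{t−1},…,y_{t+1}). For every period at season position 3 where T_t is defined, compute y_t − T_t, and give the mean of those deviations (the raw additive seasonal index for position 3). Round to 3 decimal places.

379.778

Season position 3 occurs at t = 3, 6, 9 (where T_t is defined).
t=3: T_3 = 2276.33333; y_3 − T_3 = 2656 − 2276.33333 = 379.66667
t=6: T_6 = 1534.33333; y_6 − T_6 = 1914 − 1534.33333 = 379.66667
t=9: T_9 = 792.00000; y_9 − T_9 = 1172 − 792.00000 = 380.00000
Mean deviation: (379.66667 + 379.66667 + 380.00000) / 3 = 379.778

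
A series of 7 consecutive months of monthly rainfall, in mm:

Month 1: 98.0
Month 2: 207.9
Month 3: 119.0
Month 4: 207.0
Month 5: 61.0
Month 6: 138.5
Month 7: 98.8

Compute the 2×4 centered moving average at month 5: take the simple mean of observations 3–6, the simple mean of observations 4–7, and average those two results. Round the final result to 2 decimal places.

128.85

Sum over 3–6: 119.0 + 207.0 + 61.0 + 138.5 = 525.5
Sum over 4–7: 207.0 + 61.0 + 138.5 + 98.8 = 505.3
CMA at t=5 = (525.5 + 505.3) / (2·4) = 1030.8 / 8 = 128.85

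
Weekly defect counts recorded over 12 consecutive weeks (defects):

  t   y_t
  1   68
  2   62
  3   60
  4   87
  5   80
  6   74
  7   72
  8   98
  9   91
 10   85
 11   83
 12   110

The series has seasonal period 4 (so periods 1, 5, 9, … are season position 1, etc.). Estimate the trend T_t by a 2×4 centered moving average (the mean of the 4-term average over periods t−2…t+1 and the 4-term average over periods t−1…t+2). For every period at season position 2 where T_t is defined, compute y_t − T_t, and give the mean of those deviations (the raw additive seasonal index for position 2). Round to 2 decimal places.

-5.69

Season position 2 occurs at t = 6, 10 (where T_t is defined).
t=6: T_6 = 79.6250; y_6 − T_6 = 74 − 79.6250 = -5.6250
t=10: T_10 = 90.7500; y_10 − T_10 = 85 − 90.7500 = -5.7500
Mean deviation: (-5.6250 + -5.7500) / 2 = -5.69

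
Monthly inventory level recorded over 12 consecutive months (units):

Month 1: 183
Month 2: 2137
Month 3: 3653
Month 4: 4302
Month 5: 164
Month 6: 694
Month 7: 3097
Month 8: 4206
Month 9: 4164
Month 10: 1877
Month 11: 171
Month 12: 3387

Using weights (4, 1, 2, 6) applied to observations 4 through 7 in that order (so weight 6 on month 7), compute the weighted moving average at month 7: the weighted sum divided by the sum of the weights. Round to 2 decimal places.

Weighted sum: 4·4302 + 1·164 + 2·694 + 6·3097 = 17208 + 164 + 1388 + 18582 = 37342
Weight total: 4 + 1 + 2 + 6 = 13
WMA = 37342 / 13 = 2872.46

2872.46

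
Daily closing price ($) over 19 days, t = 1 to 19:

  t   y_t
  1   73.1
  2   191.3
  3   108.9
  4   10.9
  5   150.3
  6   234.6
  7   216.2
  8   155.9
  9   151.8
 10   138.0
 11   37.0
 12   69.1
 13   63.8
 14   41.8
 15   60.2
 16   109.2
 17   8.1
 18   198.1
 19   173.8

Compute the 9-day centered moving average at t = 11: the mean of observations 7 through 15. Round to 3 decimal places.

103.756

Sum of periods 7–15: 216.2 + 155.9 + 151.8 + 138.0 + 37.0 + 69.1 + 63.8 + 41.8 + 60.2 = 933.8
Divide by 9: 933.8 / 9 = 103.756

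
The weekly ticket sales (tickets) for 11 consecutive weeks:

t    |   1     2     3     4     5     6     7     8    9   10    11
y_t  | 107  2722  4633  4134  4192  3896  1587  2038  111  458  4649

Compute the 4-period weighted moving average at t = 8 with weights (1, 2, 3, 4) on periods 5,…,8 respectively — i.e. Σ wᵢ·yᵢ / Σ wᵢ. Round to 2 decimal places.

2489.70

Weighted sum: 1·4192 + 2·3896 + 3·1587 + 4·2038 = 4192 + 7792 + 4761 + 8152 = 24897
Weight total: 1 + 2 + 3 + 4 = 10
WMA = 24897 / 10 = 2489.70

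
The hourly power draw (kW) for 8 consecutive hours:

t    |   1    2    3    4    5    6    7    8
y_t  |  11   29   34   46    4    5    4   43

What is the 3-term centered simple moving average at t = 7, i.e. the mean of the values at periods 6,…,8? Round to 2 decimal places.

17.33

Sum of periods 6–8: 5 + 4 + 43 = 52
Divide by 3: 52 / 3 = 17.33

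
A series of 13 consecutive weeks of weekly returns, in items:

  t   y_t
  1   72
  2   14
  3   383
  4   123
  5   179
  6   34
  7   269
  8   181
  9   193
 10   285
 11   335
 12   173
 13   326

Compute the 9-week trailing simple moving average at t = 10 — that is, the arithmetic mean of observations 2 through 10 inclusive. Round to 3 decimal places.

Sum of periods 2–10: 14 + 383 + 123 + 179 + 34 + 269 + 181 + 193 + 285 = 1661
Divide by 9: 1661 / 9 = 184.556

184.556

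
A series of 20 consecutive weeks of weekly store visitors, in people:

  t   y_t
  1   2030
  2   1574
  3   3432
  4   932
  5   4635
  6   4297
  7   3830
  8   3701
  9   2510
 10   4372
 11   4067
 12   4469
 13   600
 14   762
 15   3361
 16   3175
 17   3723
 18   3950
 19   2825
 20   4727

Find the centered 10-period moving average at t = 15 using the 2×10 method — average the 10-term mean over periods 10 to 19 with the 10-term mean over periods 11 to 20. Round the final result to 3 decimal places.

Sum over 10–19: 4372 + 4067 + 4469 + 600 + 762 + 3361 + 3175 + 3723 + 3950 + 2825 = 31304
Sum over 11–20: 4067 + 4469 + 600 + 762 + 3361 + 3175 + 3723 + 3950 + 2825 + 4727 = 31659
CMA at t=15 = (31304 + 31659) / (2·10) = 62963 / 20 = 3148.150

3148.150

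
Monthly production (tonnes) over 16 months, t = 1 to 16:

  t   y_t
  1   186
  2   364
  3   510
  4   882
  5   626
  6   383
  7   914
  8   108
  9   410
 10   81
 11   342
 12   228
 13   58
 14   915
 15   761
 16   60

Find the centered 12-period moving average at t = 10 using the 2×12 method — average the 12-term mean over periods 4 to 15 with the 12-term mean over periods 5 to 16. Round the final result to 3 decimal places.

Sum over 4–15: 882 + 626 + 383 + 914 + 108 + 410 + 81 + 342 + 228 + 58 + 915 + 761 = 5708
Sum over 5–16: 626 + 383 + 914 + 108 + 410 + 81 + 342 + 228 + 58 + 915 + 761 + 60 = 4886
CMA at t=10 = (5708 + 4886) / (2·12) = 10594 / 24 = 441.417

441.417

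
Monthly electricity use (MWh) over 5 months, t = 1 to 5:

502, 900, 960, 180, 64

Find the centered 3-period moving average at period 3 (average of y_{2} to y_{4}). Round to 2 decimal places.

680.00

Sum of periods 2–4: 900 + 960 + 180 = 2040
Divide by 3: 2040 / 3 = 680.00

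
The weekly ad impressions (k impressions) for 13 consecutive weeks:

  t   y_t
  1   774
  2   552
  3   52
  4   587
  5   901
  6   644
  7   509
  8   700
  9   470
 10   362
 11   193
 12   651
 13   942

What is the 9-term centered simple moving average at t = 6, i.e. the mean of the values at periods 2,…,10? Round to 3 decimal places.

530.778

Sum of periods 2–10: 552 + 52 + 587 + 901 + 644 + 509 + 700 + 470 + 362 = 4777
Divide by 9: 4777 / 9 = 530.778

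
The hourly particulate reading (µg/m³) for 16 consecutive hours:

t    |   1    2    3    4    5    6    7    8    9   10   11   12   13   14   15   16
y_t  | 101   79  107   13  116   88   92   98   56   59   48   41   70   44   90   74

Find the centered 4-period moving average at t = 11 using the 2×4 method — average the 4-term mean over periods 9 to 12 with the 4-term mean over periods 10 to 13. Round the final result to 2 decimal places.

52.75

Sum over 9–12: 56 + 59 + 48 + 41 = 204
Sum over 10–13: 59 + 48 + 41 + 70 = 218
CMA at t=11 = (204 + 218) / (2·4) = 422 / 8 = 52.75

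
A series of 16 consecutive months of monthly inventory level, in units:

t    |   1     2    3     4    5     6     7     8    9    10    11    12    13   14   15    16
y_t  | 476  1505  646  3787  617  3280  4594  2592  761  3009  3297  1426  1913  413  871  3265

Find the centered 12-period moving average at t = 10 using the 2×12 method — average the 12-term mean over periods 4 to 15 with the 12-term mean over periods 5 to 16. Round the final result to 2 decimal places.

Sum over 4–15: 3787 + 617 + 3280 + 4594 + 2592 + 761 + 3009 + 3297 + 1426 + 1913 + 413 + 871 = 26560
Sum over 5–16: 617 + 3280 + 4594 + 2592 + 761 + 3009 + 3297 + 1426 + 1913 + 413 + 871 + 3265 = 26038
CMA at t=10 = (26560 + 26038) / (2·12) = 52598 / 24 = 2191.58

2191.58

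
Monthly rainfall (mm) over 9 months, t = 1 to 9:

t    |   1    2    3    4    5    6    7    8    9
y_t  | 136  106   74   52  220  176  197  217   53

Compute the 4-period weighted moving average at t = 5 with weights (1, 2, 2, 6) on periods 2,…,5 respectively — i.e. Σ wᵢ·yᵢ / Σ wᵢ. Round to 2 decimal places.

152.55

Weighted sum: 1·106 + 2·74 + 2·52 + 6·220 = 106 + 148 + 104 + 1320 = 1678
Weight total: 1 + 2 + 2 + 6 = 11
WMA = 1678 / 11 = 152.55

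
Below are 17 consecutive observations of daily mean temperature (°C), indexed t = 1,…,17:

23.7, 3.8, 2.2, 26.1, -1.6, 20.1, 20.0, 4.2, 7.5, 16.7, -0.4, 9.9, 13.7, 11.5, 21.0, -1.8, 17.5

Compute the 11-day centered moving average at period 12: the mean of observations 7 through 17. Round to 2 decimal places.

Sum of periods 7–17: 20.0 + 4.2 + 7.5 + 16.7 + (-0.4) + 9.9 + 13.7 + 11.5 + 21.0 + (-1.8) + 17.5 = 119.8
Divide by 11: 119.8 / 11 = 10.89

10.89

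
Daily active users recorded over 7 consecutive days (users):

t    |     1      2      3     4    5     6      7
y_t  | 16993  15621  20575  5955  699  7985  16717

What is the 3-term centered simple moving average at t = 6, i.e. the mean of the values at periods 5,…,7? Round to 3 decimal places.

8467.000

Sum of periods 5–7: 699 + 7985 + 16717 = 25401
Divide by 3: 25401 / 3 = 8467.000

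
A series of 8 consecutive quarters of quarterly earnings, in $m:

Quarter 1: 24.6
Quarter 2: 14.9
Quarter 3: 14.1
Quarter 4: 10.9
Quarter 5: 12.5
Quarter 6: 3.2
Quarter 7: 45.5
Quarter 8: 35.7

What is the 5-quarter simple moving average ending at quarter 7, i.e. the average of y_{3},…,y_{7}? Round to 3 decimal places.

17.240

Sum of periods 3–7: 14.1 + 10.9 + 12.5 + 3.2 + 45.5 = 86.2
Divide by 5: 86.2 / 5 = 17.240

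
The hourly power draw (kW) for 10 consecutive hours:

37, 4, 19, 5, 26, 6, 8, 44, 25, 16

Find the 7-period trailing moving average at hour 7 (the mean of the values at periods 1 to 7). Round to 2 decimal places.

Sum of periods 1–7: 37 + 4 + 19 + 5 + 26 + 6 + 8 = 105
Divide by 7: 105 / 7 = 15.00

15.00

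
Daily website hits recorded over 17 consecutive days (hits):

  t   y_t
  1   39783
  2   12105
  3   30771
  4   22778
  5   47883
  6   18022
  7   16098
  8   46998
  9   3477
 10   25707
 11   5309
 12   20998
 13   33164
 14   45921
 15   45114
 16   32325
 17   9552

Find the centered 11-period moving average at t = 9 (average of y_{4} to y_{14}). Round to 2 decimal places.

Sum of periods 4–14: 22778 + 47883 + 18022 + 16098 + 46998 + 3477 + 25707 + 5309 + 20998 + 33164 + 45921 = 286355
Divide by 11: 286355 / 11 = 26032.27

26032.27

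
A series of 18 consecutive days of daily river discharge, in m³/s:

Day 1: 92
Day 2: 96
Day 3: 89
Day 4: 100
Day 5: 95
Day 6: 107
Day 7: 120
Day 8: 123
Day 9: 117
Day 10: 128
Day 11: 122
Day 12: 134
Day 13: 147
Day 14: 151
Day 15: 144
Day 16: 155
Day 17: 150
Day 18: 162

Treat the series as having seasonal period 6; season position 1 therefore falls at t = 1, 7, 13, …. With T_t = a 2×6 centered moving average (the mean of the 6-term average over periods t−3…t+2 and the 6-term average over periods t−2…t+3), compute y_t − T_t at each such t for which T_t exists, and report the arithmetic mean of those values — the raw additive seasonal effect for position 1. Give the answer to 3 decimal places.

7.208

Season position 1 occurs at t = 7, 13 (where T_t is defined).
t=7: T_7 = 112.66667; y_7 − T_7 = 120 − 112.66667 = 7.33333
t=13: T_13 = 139.91667; y_13 − T_13 = 147 − 139.91667 = 7.08333
Mean deviation: (7.33333 + 7.08333) / 2 = 7.208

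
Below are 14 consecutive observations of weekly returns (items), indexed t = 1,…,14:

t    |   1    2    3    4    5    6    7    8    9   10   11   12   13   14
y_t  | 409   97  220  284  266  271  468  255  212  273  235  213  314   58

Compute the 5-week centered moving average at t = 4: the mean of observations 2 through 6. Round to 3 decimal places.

227.600

Sum of periods 2–6: 97 + 220 + 284 + 266 + 271 = 1138
Divide by 5: 1138 / 5 = 227.600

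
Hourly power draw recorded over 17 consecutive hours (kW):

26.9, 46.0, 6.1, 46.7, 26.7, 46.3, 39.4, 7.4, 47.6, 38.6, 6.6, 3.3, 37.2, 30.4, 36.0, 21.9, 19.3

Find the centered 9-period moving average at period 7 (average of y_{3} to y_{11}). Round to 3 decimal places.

Sum of periods 3–11: 6.1 + 46.7 + 26.7 + 46.3 + 39.4 + 7.4 + 47.6 + 38.6 + 6.6 = 265.4
Divide by 9: 265.4 / 9 = 29.489

29.489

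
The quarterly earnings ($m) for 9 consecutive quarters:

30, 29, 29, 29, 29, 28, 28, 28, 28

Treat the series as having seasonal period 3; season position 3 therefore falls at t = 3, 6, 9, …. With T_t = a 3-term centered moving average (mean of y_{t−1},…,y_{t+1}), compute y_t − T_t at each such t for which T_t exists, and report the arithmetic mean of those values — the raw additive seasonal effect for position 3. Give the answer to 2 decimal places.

Season position 3 occurs at t = 3, 6 (where T_t is defined).
t=3: T_3 = 29.0000; y_3 − T_3 = 29 − 29.0000 = 0.0000
t=6: T_6 = 28.3333; y_6 − T_6 = 28 − 28.3333 = -0.3333
Mean deviation: (0.0000 + -0.3333) / 2 = -0.17

-0.17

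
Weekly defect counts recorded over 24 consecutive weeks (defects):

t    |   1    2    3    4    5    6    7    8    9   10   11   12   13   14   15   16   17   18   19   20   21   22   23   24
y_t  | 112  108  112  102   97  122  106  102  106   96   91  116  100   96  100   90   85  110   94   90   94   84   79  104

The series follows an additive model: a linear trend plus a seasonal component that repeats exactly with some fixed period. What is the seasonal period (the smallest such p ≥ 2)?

First differences y_{t+1} − y_t: -4, 4, -10, -5, 25, -16, -4, 4, -10, -5, 25, -16, -4, 4, …
The difference pattern repeats every 6 terms and not for any smaller step, so p = 6.

6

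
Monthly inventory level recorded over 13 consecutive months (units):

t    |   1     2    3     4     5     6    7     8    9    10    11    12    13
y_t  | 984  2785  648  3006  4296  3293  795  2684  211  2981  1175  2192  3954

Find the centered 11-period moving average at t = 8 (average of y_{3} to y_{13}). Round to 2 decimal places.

2294.09

Sum of periods 3–13: 648 + 3006 + 4296 + 3293 + 795 + 2684 + 211 + 2981 + 1175 + 2192 + 3954 = 25235
Divide by 11: 25235 / 11 = 2294.09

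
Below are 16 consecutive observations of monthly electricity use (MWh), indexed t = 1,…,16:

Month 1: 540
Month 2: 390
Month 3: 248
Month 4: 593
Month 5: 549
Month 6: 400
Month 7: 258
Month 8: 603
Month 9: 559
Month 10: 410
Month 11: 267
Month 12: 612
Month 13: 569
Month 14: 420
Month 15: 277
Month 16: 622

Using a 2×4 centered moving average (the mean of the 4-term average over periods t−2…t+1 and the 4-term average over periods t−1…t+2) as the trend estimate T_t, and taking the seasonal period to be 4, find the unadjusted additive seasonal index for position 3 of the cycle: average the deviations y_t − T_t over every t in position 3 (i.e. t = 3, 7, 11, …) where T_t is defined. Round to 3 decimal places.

-195.958

Season position 3 occurs at t = 3, 7, 11 (where T_t is defined).
t=3: T_3 = 443.87500; y_3 − T_3 = 248 − 443.87500 = -195.87500
t=7: T_7 = 453.75000; y_7 − T_7 = 258 − 453.75000 = -195.75000
t=11: T_11 = 463.25000; y_11 − T_11 = 267 − 463.25000 = -196.25000
Mean deviation: (-195.87500 + -195.75000 + -196.25000) / 3 = -195.958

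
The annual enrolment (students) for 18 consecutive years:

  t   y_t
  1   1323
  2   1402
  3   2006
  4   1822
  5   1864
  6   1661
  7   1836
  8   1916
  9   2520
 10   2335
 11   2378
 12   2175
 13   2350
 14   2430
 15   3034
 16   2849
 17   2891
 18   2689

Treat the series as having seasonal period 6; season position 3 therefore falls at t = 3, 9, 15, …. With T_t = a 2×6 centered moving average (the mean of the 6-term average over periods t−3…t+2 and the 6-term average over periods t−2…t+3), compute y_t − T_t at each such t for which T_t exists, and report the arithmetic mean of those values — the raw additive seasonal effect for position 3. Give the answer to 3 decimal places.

369.583

Season position 3 occurs at t = 9, 15 (where T_t is defined).
t=9: T_9 = 2150.50000; y_9 − T_9 = 2520 − 2150.50000 = 369.50000
t=15: T_15 = 2664.33333; y_15 − T_15 = 3034 − 2664.33333 = 369.66667
Mean deviation: (369.50000 + 369.66667) / 2 = 369.583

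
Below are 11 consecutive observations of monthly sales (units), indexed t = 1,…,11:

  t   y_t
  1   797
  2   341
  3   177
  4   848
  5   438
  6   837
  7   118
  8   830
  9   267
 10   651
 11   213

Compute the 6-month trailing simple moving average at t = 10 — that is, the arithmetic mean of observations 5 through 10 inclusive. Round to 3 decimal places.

Sum of periods 5–10: 438 + 837 + 118 + 830 + 267 + 651 = 3141
Divide by 6: 3141 / 6 = 523.500

523.500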